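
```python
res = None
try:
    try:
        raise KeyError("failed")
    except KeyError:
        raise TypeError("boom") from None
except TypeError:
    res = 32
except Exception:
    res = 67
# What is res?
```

Step-by-step execution trace:
1. Inner try raises KeyError; inner `except KeyError` catches it.
2. `raise TypeError(...) from None` raises TypeError (from None suppresses __context__, but the active exception is still TypeError).
3. Outer `except TypeError` matches → res = 32.
4. `except Exception` is not reached.
Result: 32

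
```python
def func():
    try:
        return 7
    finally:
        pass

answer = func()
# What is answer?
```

Step-by-step execution trace:
1. `func()` enters try: `return 7` sets pending return value 7.
2. Before returning, `finally: pass` runs (no effect).
3. func() returns 7 → answer = 7.
Result: 7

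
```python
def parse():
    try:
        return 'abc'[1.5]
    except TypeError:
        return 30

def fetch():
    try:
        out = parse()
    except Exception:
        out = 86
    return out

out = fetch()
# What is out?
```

Step-by-step execution trace:
1. `fetch()` calls `parse()`.
2. In parse: `'abc'[1.5]` raises TypeError; `except TypeError` catches it → returns 30.
3. In fetch: `out = parse()` → out = 30. No exception reaches fetch.
4. `except Exception` is skipped; fetch returns 30.
5. out = 30.
Result: 30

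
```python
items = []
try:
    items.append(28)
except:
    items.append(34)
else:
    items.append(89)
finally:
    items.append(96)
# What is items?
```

Step-by-step execution trace:
1. try: `items.append(28)` → items = [28]. No exception raised.
2. `except` is skipped.
3. `else` runs: `items.append(89)` → items = [28, 89].
4. `finally` always runs: `items.append(96)` → items = [28, 89, 96].
Result: [28, 89, 96]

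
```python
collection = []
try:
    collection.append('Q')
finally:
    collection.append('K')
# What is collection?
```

Step-by-step execution trace:
1. try: `collection.append('Q')` → collection = ['Q'].
2. The try body completes without raising.
3. finally always runs: `collection.append('K')` → collection = ['Q', 'K'].
Result: ['Q', 'K']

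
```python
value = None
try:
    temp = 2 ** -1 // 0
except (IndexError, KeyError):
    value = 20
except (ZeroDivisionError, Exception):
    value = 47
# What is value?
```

Step-by-step execution trace:
1. `temp = 2 ** -1 // 0` raises ZeroDivisionError.
2. `except (IndexError, KeyError)` does not match ZeroDivisionError; skipped.
3. `except (ZeroDivisionError, Exception)` matches (ZeroDivisionError is in the tuple) → value = 47.
Result: 47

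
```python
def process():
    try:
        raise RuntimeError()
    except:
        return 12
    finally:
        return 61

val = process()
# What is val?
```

Step-by-step execution trace:
1. `process()` enters try: `raise RuntimeError()` raises RuntimeError.
2. bare `except` matches → `return 12` sets pending return value 12.
3. Before returning, `finally: return 61` runs and overrides the pending return.
4. process() returns 61 → val = 61.
Result: 61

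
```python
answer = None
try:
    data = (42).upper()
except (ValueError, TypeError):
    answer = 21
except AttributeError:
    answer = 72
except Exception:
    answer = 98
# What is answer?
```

Step-by-step execution trace:
1. `data = (42).upper()` raises AttributeError.
2. `except (ValueError, TypeError)` does not match AttributeError; skipped.
3. `except AttributeError` matches (exact type match) → answer = 72.
4. `except Exception` is not reached.
Result: 72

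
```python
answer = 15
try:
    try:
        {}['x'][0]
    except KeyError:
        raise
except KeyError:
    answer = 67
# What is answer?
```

Step-by-step execution trace:
1. Inner try: `{}['x'][0]` raises KeyError.
2. Inner `except KeyError` matches; bare `raise` re-raises the same KeyError.
3. Outer `except KeyError` matches → answer = 67.
Result: 67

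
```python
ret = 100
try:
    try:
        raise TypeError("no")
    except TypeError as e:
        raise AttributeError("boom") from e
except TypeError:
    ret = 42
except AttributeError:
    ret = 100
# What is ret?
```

Step-by-step execution trace:
1. Inner try raises TypeError; inner `except TypeError as e` catches it.
2. `raise AttributeError(...) from e` raises AttributeError (TypeError is attached as __cause__, but only AttributeError is active).
3. Outer `except TypeError` does not match AttributeError; skipped.
4. Outer `except AttributeError` matches → ret = 100.
Result: 100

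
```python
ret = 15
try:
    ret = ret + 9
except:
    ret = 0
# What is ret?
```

Step-by-step execution trace:
1. ret starts at 15.
2. try: `ret = ret + 9` → ret = 24. No exception raised.
3. `except` is skipped.
Result: 24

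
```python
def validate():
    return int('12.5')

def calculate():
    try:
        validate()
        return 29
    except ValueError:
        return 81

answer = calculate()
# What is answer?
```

Step-by-step execution trace:
1. `calculate()` calls `validate()`.
2. `validate()` evaluates `int('12.5')`, which raises ValueError; it propagates to the caller.
3. `return 29` is not reached.
4. `except ValueError` in calculate matches → returns 81.
5. answer = 81.
Result: 81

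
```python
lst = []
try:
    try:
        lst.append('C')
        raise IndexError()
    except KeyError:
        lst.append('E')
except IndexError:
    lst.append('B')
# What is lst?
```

Step-by-step execution trace:
1. Inner try: `lst.append('C')` → lst = ['C'].
2. `raise IndexError()` raises IndexError.
3. Inner `except KeyError` does not match IndexError; exception propagates to outer try.
4. Outer `except IndexError` matches → `lst.append('B')` → lst = ['C', 'B'].
Result: ['C', 'B']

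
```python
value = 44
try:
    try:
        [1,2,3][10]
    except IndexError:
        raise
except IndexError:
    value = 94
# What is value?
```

Step-by-step execution trace:
1. Inner try: `[1,2,3][10]` raises IndexError.
2. Inner `except IndexError` matches; bare `raise` re-raises the same IndexError.
3. Outer `except IndexError` matches → value = 94.
Result: 94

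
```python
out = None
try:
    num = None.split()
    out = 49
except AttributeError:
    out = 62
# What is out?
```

Step-by-step execution trace:
1. `num = None.split()` raises AttributeError.
2. `out = 49` is not reached.
3. `except AttributeError` matches → out = 62.
Result: 62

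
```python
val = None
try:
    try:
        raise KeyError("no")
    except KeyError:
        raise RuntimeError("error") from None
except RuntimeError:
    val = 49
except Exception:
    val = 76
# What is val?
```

Step-by-step execution trace:
1. Inner try raises KeyError; inner `except KeyError` catches it.
2. `raise RuntimeError(...) from None` raises RuntimeError (from None suppresses __context__, but the active exception is still RuntimeError).
3. Outer `except RuntimeError` matches → val = 49.
4. `except Exception` is not reached.
Result: 49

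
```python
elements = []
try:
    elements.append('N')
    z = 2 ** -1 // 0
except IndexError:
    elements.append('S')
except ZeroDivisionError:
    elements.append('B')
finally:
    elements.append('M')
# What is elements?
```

Step-by-step execution trace:
1. try: `elements.append('N')` → elements = ['N'].
2. `z = 2 ** -1 // 0` raises ZeroDivisionError.
3. `except IndexError` does not match ZeroDivisionError; skipped.
4. `except ZeroDivisionError` matches → `elements.append('B')` → elements = ['N', 'B'].
5. finally always runs: `elements.append('M')` → elements = ['N', 'B', 'M'].
Result: ['N', 'B', 'M']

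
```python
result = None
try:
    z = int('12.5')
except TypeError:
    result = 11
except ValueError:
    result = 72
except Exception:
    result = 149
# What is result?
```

Step-by-step execution trace:
1. `z = int('12.5')` raises ValueError.
2. `except TypeError` does not match ValueError; skipped.
3. `except ValueError` matches → result = 72.
4. Remaining except clauses are skipped.
Result: 72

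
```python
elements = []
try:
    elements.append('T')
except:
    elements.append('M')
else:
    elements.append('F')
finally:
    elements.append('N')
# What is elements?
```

Step-by-step execution trace:
1. try: `elements.append('T')` → elements = ['T']. No exception raised.
2. `except` is skipped.
3. `else` runs: `elements.append('F')` → elements = ['T', 'F'].
4. `finally` always runs: `elements.append('N')` → elements = ['T', 'F', 'N'].
Result: ['T', 'F', 'N']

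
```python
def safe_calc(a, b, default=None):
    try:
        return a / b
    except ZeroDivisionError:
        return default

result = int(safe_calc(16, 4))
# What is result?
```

Step-by-step execution trace:
1. `safe_calc(16, 4)` enters try: `return 16 / 4` → returns 4.0. No exception raised.
2. `except ZeroDivisionError` is skipped.
3. `int(4.0)` → 4 → result = 4.
Result: 4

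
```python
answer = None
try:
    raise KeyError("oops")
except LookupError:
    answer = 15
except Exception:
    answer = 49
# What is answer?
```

Step-by-step execution trace:
1. `raise KeyError(...)` raises KeyError.
2. `except LookupError` matches (KeyError is a subclass of LookupError) → answer = 15.
3. `except Exception` is not reached.
Result: 15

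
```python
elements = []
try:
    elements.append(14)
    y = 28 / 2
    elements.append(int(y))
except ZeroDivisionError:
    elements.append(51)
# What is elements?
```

Step-by-step execution trace:
1. try: `elements.append(14)` → elements = [14].
2. `y = 28 / 2` → y = 14.0. No exception raised.
3. `elements.append(int(y))` → elements = [14, 14].
4. `except ZeroDivisionError` is skipped (no exception was raised).
Result: [14, 14]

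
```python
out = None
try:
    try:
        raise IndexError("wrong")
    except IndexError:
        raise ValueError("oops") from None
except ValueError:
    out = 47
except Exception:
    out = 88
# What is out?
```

Step-by-step execution trace:
1. Inner try raises IndexError; inner `except IndexError` catches it.
2. `raise ValueError(...) from None` raises ValueError (from None suppresses __context__, but the active exception is still ValueError).
3. Outer `except ValueError` matches → out = 47.
4. `except Exception` is not reached.
Result: 47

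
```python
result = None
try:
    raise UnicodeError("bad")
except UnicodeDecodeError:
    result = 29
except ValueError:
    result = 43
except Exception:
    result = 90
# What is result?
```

Step-by-step execution trace:
1. `raise UnicodeError(...)` raises UnicodeError.
2. `except UnicodeDecodeError` does not match (UnicodeError is not a subclass of UnicodeDecodeError); skipped.
3. `except ValueError` matches (UnicodeError is a subclass of ValueError) → result = 43.
4. `except Exception` is not reached.
Result: 43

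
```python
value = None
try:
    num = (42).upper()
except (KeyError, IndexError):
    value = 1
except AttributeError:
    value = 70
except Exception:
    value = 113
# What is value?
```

Step-by-step execution trace:
1. `num = (42).upper()` raises AttributeError.
2. `except (KeyError, IndexError)` does not match AttributeError; skipped.
3. `except AttributeError` matches (exact type match) → value = 70.
4. `except Exception` is not reached.
Result: 70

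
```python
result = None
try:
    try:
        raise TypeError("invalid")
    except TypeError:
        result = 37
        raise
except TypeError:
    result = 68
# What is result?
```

Step-by-step execution trace:
1. Inner try: `raise TypeError("invalid")` raises TypeError.
2. Inner `except TypeError` matches → result = 37.
3. bare `raise` re-raises the same TypeError.
4. Outer `except TypeError` matches → result = 68.
Result: 68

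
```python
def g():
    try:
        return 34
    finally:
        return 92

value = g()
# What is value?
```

Step-by-step execution trace:
1. `g()` enters try: `return 34` sets pending return value 34.
2. Before returning, `finally: return 92` runs and overrides the pending return.
3. g() returns 92 → value = 92.
Result: 92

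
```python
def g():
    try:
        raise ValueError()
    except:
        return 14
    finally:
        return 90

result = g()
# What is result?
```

Step-by-step execution trace:
1. `g()` enters try: `raise ValueError()` raises ValueError.
2. bare `except` matches → `return 14` sets pending return value 14.
3. Before returning, `finally: return 90` runs and overrides the pending return.
4. g() returns 90 → result = 90.
Result: 90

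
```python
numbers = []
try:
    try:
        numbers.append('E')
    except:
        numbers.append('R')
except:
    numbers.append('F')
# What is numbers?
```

Step-by-step execution trace:
1. Inner try: `numbers.append('E')` → numbers = ['E']. No exception raised.
2. Inner `except` is skipped.
3. Inner try completes normally; outer `except` is skipped.
Result: ['E']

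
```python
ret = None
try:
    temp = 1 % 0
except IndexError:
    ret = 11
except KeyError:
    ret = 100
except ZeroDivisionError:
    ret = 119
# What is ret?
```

Step-by-step execution trace:
1. `temp = 1 % 0` raises ZeroDivisionError.
2. `except IndexError` does not match ZeroDivisionError; skipped.
3. `except KeyError` does not match ZeroDivisionError; skipped.
4. `except ZeroDivisionError` matches → ret = 119.
Result: 119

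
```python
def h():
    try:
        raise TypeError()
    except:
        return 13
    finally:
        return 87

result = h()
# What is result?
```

Step-by-step execution trace:
1. `h()` enters try: `raise TypeError()` raises TypeError.
2. bare `except` matches → `return 13` sets pending return value 13.
3. Before returning, `finally: return 87` runs and overrides the pending return.
4. h() returns 87 → result = 87.
Result: 87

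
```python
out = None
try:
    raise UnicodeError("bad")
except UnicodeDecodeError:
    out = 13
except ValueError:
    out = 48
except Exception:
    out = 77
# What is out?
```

Step-by-step execution trace:
1. `raise UnicodeError(...)` raises UnicodeError.
2. `except UnicodeDecodeError` does not match (UnicodeError is not a subclass of UnicodeDecodeError); skipped.
3. `except ValueError` matches (UnicodeError is a subclass of ValueError) → out = 48.
4. `except Exception` is not reached.
Result: 48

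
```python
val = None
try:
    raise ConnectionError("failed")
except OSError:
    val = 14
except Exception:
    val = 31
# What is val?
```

Step-by-step execution trace:
1. `raise ConnectionError(...)` raises ConnectionError.
2. `except OSError` matches (ConnectionError is a subclass of OSError) → val = 14.
3. `except Exception` is not reached.
Result: 14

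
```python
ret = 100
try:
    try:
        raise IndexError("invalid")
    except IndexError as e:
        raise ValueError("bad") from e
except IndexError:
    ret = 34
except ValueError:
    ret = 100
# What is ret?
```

Step-by-step execution trace:
1. Inner try raises IndexError; inner `except IndexError as e` catches it.
2. `raise ValueError(...) from e` raises ValueError (IndexError is attached as __cause__, but only ValueError is active).
3. Outer `except IndexError` does not match ValueError; skipped.
4. Outer `except ValueError` matches → ret = 100.
Result: 100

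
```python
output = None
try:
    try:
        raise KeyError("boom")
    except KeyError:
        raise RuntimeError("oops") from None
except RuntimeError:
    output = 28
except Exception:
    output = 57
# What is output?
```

Step-by-step execution trace:
1. Inner try raises KeyError; inner `except KeyError` catches it.
2. `raise RuntimeError(...) from None` raises RuntimeError (from None suppresses __context__, but the active exception is still RuntimeError).
3. Outer `except RuntimeError` matches → output = 28.
4. `except Exception` is not reached.
Result: 28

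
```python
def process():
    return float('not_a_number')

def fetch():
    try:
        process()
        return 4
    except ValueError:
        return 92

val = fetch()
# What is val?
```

Step-by-step execution trace:
1. `fetch()` calls `process()`.
2. `process()` evaluates `float('not_a_number')`, which raises ValueError; it propagates to the caller.
3. `return 4` is not reached.
4. `except ValueError` in fetch matches → returns 92.
5. val = 92.
Result: 92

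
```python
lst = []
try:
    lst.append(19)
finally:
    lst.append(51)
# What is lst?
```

Step-by-step execution trace:
1. try: `lst.append(19)` → lst = [19].
2. The try body completes without raising.
3. finally always runs: `lst.append(51)` → lst = [19, 51].
Result: [19, 51]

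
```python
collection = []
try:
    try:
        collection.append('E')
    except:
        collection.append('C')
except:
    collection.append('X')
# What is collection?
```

Step-by-step execution trace:
1. Inner try: `collection.append('E')` → collection = ['E']. No exception raised.
2. Inner `except` is skipped.
3. Inner try completes normally; outer `except` is skipped.
Result: ['E']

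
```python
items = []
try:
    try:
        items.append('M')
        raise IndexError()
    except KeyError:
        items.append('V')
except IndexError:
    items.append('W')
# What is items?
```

Step-by-step execution trace:
1. Inner try: `items.append('M')` → items = ['M'].
2. `raise IndexError()` raises IndexError.
3. Inner `except KeyError` does not match IndexError; exception propagates to outer try.
4. Outer `except IndexError` matches → `items.append('W')` → items = ['M', 'W'].
Result: ['M', 'W']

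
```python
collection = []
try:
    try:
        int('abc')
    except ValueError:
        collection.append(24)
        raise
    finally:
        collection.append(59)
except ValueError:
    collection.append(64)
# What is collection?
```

Step-by-step execution trace:
1. Inner try: `int('abc')` raises ValueError.
2. Inner `except ValueError` matches → `collection.append(24)` → collection = [24].
3. bare `raise` re-raises ValueError.
4. Inner `finally` runs during unwinding: `collection.append(59)` → collection = [24, 59].
5. Outer `except ValueError` matches → `collection.append(64)` → collection = [24, 59, 64].
Result: [24, 59, 64]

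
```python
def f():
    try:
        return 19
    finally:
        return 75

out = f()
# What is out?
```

Step-by-step execution trace:
1. `f()` enters try: `return 19` sets pending return value 19.
2. Before returning, `finally: return 75` runs and overrides the pending return.
3. f() returns 75 → out = 75.
Result: 75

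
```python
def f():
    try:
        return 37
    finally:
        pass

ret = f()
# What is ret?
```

Step-by-step execution trace:
1. `f()` enters try: `return 37` sets pending return value 37.
2. Before returning, `finally: pass` runs (no effect).
3. f() returns 37 → ret = 37.
Result: 37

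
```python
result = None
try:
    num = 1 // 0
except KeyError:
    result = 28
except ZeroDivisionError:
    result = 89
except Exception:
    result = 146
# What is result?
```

Step-by-step execution trace:
1. `num = 1 // 0` raises ZeroDivisionError.
2. `except KeyError` does not match ZeroDivisionError; skipped.
3. `except ZeroDivisionError` matches → result = 89.
4. Remaining except clauses are skipped.
Result: 89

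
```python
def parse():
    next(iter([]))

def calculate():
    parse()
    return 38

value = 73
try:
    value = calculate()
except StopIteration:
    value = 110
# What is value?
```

Step-by-step execution trace:
1. value starts at 73.
2. try: `calculate()` calls `parse()`.
3. `parse()` evaluates `next(iter([]))`, which raises StopIteration; it propagates through calculate (uncaught).
4. `return 38` in calculate is not reached; the assignment to value does not complete.
5. `except StopIteration` matches → value = 110.
Result: 110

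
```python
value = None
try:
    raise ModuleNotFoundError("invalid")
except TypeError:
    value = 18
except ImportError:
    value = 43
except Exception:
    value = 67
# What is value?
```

Step-by-step execution trace:
1. `raise ModuleNotFoundError(...)` raises ModuleNotFoundError.
2. `except TypeError` does not match (ModuleNotFoundError is not a subclass of TypeError); skipped.
3. `except ImportError` matches (ModuleNotFoundError is a subclass of ImportError) → value = 43.
4. `except Exception` is not reached.
Result: 43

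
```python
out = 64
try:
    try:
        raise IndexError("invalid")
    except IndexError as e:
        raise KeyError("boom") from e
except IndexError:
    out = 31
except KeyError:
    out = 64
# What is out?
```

Step-by-step execution trace:
1. Inner try raises IndexError; inner `except IndexError as e` catches it.
2. `raise KeyError(...) from e` raises KeyError (IndexError is attached as __cause__, but only KeyError is active).
3. Outer `except IndexError` does not match KeyError; skipped.
4. Outer `except KeyError` matches → out = 64.
Result: 64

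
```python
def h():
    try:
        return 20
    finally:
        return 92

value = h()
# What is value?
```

Step-by-step execution trace:
1. `h()` enters try: `return 20` sets pending return value 20.
2. Before returning, `finally: return 92` runs and overrides the pending return.
3. h() returns 92 → value = 92.
Result: 92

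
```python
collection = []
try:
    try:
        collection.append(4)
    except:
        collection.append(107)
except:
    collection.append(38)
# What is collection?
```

Step-by-step execution trace:
1. Inner try: `collection.append(4)` → collection = [4]. No exception raised.
2. Inner `except` is skipped.
3. Inner try completes normally; outer `except` is skipped.
Result: [4]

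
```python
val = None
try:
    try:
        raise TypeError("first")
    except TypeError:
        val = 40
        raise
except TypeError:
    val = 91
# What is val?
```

Step-by-step execution trace:
1. Inner try: `raise TypeError("first")` raises TypeError.
2. Inner `except TypeError` matches → val = 40.
3. bare `raise` re-raises the same TypeError.
4. Outer `except TypeError` matches → val = 91.
Result: 91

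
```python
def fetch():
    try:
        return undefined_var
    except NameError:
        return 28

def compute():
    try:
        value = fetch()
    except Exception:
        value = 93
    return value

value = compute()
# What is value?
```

Step-by-step execution trace:
1. `compute()` calls `fetch()`.
2. In fetch: `undefined_var` raises NameError; `except NameError` catches it → returns 28.
3. In compute: `value = fetch()` → value = 28. No exception reaches compute.
4. `except Exception` is skipped; compute returns 28.
5. value = 28.
Result: 28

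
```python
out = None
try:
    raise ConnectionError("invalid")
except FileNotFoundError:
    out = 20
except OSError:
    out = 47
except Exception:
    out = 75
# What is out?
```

Step-by-step execution trace:
1. `raise ConnectionError(...)` raises ConnectionError.
2. `except FileNotFoundError` does not match (ConnectionError is not a subclass of FileNotFoundError); skipped.
3. `except OSError` matches (ConnectionError is a subclass of OSError) → out = 47.
4. `except Exception` is not reached.
Result: 47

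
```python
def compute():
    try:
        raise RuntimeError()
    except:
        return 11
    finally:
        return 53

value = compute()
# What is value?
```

Step-by-step execution trace:
1. `compute()` enters try: `raise RuntimeError()` raises RuntimeError.
2. bare `except` matches → `return 11` sets pending return value 11.
3. Before returning, `finally: return 53` runs and overrides the pending return.
4. compute() returns 53 → value = 53.
Result: 53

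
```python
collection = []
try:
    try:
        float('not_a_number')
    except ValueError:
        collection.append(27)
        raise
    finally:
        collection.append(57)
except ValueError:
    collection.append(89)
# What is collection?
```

Step-by-step execution trace:
1. Inner try: `float('not_a_number')` raises ValueError.
2. Inner `except ValueError` matches → `collection.append(27)` → collection = [27].
3. bare `raise` re-raises ValueError.
4. Inner `finally` runs during unwinding: `collection.append(57)` → collection = [27, 57].
5. Outer `except ValueError` matches → `collection.append(89)` → collection = [27, 57, 89].
Result: [27, 57, 89]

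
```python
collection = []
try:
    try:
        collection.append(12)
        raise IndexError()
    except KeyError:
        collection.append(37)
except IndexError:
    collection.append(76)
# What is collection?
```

Step-by-step execution trace:
1. Inner try: `collection.append(12)` → collection = [12].
2. `raise IndexError()` raises IndexError.
3. Inner `except KeyError` does not match IndexError; exception propagates to outer try.
4. Outer `except IndexError` matches → `collection.append(76)` → collection = [12, 76].
Result: [12, 76]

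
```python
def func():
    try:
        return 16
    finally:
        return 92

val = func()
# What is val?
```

Step-by-step execution trace:
1. `func()` enters try: `return 16` sets pending return value 16.
2. Before returning, `finally: return 92` runs and overrides the pending return.
3. func() returns 92 → val = 92.
Result: 92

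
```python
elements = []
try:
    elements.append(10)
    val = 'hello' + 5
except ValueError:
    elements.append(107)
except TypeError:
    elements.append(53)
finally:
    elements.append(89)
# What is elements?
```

Step-by-step execution trace:
1. try: `elements.append(10)` → elements = [10].
2. `val = 'hello' + 5` raises TypeError.
3. `except ValueError` does not match TypeError; skipped.
4. `except TypeError` matches → `elements.append(53)` → elements = [10, 53].
5. finally always runs: `elements.append(89)` → elements = [10, 53, 89].
Result: [10, 53, 89]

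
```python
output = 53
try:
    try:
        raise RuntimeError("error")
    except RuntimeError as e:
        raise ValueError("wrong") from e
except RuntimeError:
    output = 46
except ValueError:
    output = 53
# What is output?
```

Step-by-step execution trace:
1. Inner try raises RuntimeError; inner `except RuntimeError as e` catches it.
2. `raise ValueError(...) from e` raises ValueError (RuntimeError is attached as __cause__, but only ValueError is active).
3. Outer `except RuntimeError` does not match ValueError; skipped.
4. Outer `except ValueError` matches → output = 53.
Result: 53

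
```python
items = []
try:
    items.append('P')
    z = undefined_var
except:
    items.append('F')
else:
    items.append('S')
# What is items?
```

Step-by-step execution trace:
1. try: `items.append('P')` → items = ['P'].
2. `z = undefined_var` raises NameError.
3. bare `except` matches → `items.append('F')` → items = ['P', 'F'].
4. `else` is skipped (an exception was raised).
Result: ['P', 'F']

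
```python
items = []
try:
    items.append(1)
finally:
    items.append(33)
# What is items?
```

Step-by-step execution trace:
1. try: `items.append(1)` → items = [1].
2. The try body completes without raising.
3. finally always runs: `items.append(33)` → items = [1, 33].
Result: [1, 33]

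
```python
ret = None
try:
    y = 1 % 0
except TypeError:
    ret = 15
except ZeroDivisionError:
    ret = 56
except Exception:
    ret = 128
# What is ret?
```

Step-by-step execution trace:
1. `y = 1 % 0` raises ZeroDivisionError.
2. `except TypeError` does not match ZeroDivisionError; skipped.
3. `except ZeroDivisionError` matches → ret = 56.
4. Remaining except clauses are skipped.
Result: 56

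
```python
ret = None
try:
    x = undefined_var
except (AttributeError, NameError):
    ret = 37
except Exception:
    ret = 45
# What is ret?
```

Step-by-step execution trace:
1. `x = undefined_var` raises NameError.
2. `except (AttributeError, NameError)` matches (NameError is in the tuple) → ret = 37.
3. `except Exception` is not reached.
Result: 37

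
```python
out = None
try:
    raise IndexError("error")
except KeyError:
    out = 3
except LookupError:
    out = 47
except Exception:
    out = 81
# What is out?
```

Step-by-step execution trace:
1. `raise IndexError(...)` raises IndexError.
2. `except KeyError` does not match (IndexError is not a subclass of KeyError); skipped.
3. `except LookupError` matches (IndexError is a subclass of LookupError) → out = 47.
4. `except Exception` is not reached.
Result: 47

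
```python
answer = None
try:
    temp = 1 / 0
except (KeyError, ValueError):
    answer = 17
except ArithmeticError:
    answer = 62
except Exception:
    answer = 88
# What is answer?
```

Step-by-step execution trace:
1. `temp = 1 / 0` raises ZeroDivisionError.
2. `except (KeyError, ValueError)` does not match ZeroDivisionError; skipped.
3. `except ArithmeticError` matches (ZeroDivisionError is a subclass of ArithmeticError) → answer = 62.
4. `except Exception` is not reached.
Result: 62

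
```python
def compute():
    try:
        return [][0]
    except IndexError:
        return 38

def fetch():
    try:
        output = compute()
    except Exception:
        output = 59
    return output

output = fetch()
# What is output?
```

Step-by-step execution trace:
1. `fetch()` calls `compute()`.
2. In compute: `[][0]` raises IndexError; `except IndexError` catches it → returns 38.
3. In fetch: `output = compute()` → output = 38. No exception reaches fetch.
4. `except Exception` is skipped; fetch returns 38.
5. output = 38.
Result: 38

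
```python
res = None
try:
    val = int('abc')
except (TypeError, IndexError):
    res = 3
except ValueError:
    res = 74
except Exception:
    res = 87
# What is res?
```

Step-by-step execution trace:
1. `val = int('abc')` raises ValueError.
2. `except (TypeError, IndexError)` does not match ValueError; skipped.
3. `except ValueError` matches (exact type match) → res = 74.
4. `except Exception` is not reached.
Result: 74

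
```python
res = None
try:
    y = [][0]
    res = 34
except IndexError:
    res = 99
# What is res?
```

Step-by-step execution trace:
1. `y = [][0]` raises IndexError.
2. `res = 34` is not reached.
3. `except IndexError` matches → res = 99.
Result: 99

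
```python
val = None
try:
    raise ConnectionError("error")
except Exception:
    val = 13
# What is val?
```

Step-by-step execution trace:
1. `raise ConnectionError(...)` raises ConnectionError.
2. `except Exception` matches (ConnectionError is a subclass of Exception) → val = 13.
Result: 13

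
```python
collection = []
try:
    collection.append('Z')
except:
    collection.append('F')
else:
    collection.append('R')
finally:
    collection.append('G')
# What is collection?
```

Step-by-step execution trace:
1. try: `collection.append('Z')` → collection = ['Z']. No exception raised.
2. `except` is skipped.
3. `else` runs: `collection.append('R')` → collection = ['Z', 'R'].
4. `finally` always runs: `collection.append('G')` → collection = ['Z', 'R', 'G'].
Result: ['Z', 'R', 'G']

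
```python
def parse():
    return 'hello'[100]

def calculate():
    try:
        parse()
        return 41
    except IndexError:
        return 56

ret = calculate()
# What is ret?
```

Step-by-step execution trace:
1. `calculate()` calls `parse()`.
2. `parse()` evaluates `'hello'[100]`, which raises IndexError; it propagates to the caller.
3. `return 41` is not reached.
4. `except IndexError` in calculate matches → returns 56.
5. ret = 56.
Result: 56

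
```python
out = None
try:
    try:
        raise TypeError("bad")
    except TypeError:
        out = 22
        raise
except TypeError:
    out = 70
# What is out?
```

Step-by-step execution trace:
1. Inner try: `raise TypeError("bad")` raises TypeError.
2. Inner `except TypeError` matches → out = 22.
3. bare `raise` re-raises the same TypeError.
4. Outer `except TypeError` matches → out = 70.
Result: 70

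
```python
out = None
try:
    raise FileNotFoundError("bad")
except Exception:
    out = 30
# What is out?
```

Step-by-step execution trace:
1. `raise FileNotFoundError(...)` raises FileNotFoundError.
2. `except Exception` matches (FileNotFoundError is a subclass of Exception) → out = 30.
Result: 30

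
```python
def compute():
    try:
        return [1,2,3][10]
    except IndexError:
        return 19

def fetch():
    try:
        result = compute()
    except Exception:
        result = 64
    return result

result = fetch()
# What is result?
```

Step-by-step execution trace:
1. `fetch()` calls `compute()`.
2. In compute: `[1,2,3][10]` raises IndexError; `except IndexError` catches it → returns 19.
3. In fetch: `result = compute()` → result = 19. No exception reaches fetch.
4. `except Exception` is skipped; fetch returns 19.
5. result = 19.
Result: 19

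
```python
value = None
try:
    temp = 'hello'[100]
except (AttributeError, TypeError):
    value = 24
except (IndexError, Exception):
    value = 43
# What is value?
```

Step-by-step execution trace:
1. `temp = 'hello'[100]` raises IndexError.
2. `except (AttributeError, TypeError)` does not match IndexError; skipped.
3. `except (IndexError, Exception)` matches (IndexError is in the tuple) → value = 43.
Result: 43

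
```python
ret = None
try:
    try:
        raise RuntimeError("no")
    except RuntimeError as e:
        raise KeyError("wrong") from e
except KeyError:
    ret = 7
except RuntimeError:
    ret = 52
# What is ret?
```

Step-by-step execution trace:
1. Inner try raises RuntimeError; inner `except RuntimeError as e` catches it.
2. `raise KeyError(...) from e` raises KeyError (RuntimeError is attached as __cause__, but only KeyError is active).
3. Outer `except KeyError` matches → ret = 7.
4. `except RuntimeError` is not reached.
Result: 7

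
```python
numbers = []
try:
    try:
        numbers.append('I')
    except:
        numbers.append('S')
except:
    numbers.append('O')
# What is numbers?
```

Step-by-step execution trace:
1. Inner try: `numbers.append('I')` → numbers = ['I']. No exception raised.
2. Inner `except` is skipped.
3. Inner try completes normally; outer `except` is skipped.
Result: ['I']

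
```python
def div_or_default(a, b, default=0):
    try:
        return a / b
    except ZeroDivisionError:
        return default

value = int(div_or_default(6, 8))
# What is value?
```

Step-by-step execution trace:
1. `div_or_default(6, 8)` enters try: `return 6 / 8` → returns 0.75. No exception raised.
2. `except ZeroDivisionError` is skipped.
3. `int(0.75)` → 0 → value = 0.
Result: 0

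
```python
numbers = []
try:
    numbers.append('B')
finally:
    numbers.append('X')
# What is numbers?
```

Step-by-step execution trace:
1. try: `numbers.append('B')` → numbers = ['B'].
2. The try body completes without raising.
3. finally always runs: `numbers.append('X')` → numbers = ['B', 'X'].
Result: ['B', 'X']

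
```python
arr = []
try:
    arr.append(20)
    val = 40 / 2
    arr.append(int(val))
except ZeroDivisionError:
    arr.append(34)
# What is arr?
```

Step-by-step execution trace:
1. try: `arr.append(20)` → arr = [20].
2. `val = 40 / 2` → val = 20.0. No exception raised.
3. `arr.append(int(val))` → arr = [20, 20].
4. `except ZeroDivisionError` is skipped (no exception was raised).
Result: [20, 20]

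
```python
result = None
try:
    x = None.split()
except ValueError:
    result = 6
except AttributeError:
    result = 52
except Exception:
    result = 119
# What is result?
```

Step-by-step execution trace:
1. `x = None.split()` raises AttributeError.
2. `except ValueError` does not match AttributeError; skipped.
3. `except AttributeError` matches → result = 52.
4. Remaining except clauses are skipped.
Result: 52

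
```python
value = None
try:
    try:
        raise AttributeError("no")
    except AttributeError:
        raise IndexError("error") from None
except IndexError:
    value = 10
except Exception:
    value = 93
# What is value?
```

Step-by-step execution trace:
1. Inner try raises AttributeError; inner `except AttributeError` catches it.
2. `raise IndexError(...) from None` raises IndexError (from None suppresses __context__, but the active exception is still IndexError).
3. Outer `except IndexError` matches → value = 10.
4. `except Exception` is not reached.
Result: 10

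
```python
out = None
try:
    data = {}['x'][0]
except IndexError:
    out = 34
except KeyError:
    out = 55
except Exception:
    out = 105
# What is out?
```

Step-by-step execution trace:
1. `data = {}['x'][0]` raises KeyError.
2. `except IndexError` does not match KeyError; skipped.
3. `except KeyError` matches → out = 55.
4. Remaining except clauses are skipped.
Result: 55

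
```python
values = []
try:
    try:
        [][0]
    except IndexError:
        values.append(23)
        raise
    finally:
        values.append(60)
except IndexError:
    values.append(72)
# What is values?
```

Step-by-step execution trace:
1. Inner try: `[][0]` raises IndexError.
2. Inner `except IndexError` matches → `values.append(23)` → values = [23].
3. bare `raise` re-raises IndexError.
4. Inner `finally` runs during unwinding: `values.append(60)` → values = [23, 60].
5. Outer `except IndexError` matches → `values.append(72)` → values = [23, 60, 72].
Result: [23, 60, 72]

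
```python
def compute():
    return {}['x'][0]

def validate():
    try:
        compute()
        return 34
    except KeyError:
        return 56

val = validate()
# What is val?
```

Step-by-step execution trace:
1. `validate()` calls `compute()`.
2. `compute()` evaluates `{}['x'][0]`, which raises KeyError; it propagates to the caller.
3. `return 34` is not reached.
4. `except KeyError` in validate matches → returns 56.
5. val = 56.
Result: 56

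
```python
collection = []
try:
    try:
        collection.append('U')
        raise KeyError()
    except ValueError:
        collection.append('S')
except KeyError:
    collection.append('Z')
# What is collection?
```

Step-by-step execution trace:
1. Inner try: `collection.append('U')` → collection = ['U'].
2. `raise KeyError()` raises KeyError.
3. Inner `except ValueError` does not match KeyError; exception propagates to outer try.
4. Outer `except KeyError` matches → `collection.append('Z')` → collection = ['U', 'Z'].
Result: ['U', 'Z']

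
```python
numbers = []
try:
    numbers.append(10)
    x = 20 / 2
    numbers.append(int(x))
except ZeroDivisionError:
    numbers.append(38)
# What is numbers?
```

Step-by-step execution trace:
1. try: `numbers.append(10)` → numbers = [10].
2. `x = 20 / 2` → x = 10.0. No exception raised.
3. `numbers.append(int(x))` → numbers = [10, 10].
4. `except ZeroDivisionError` is skipped (no exception was raised).
Result: [10, 10]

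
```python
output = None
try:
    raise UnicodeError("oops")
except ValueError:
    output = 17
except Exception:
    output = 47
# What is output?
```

Step-by-step execution trace:
1. `raise UnicodeError(...)` raises UnicodeError.
2. `except ValueError` matches (UnicodeError is a subclass of ValueError) → output = 17.
3. `except Exception` is not reached.
Result: 17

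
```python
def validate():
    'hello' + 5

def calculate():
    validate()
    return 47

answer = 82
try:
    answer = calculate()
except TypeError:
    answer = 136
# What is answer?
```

Step-by-step execution trace:
1. answer starts at 82.
2. try: `calculate()` calls `validate()`.
3. `validate()` evaluates `'hello' + 5`, which raises TypeError; it propagates through calculate (uncaught).
4. `return 47` in calculate is not reached; the assignment to answer does not complete.
5. `except TypeError` matches → answer = 136.
Result: 136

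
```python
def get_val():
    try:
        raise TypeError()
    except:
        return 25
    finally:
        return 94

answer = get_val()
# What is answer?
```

Step-by-step execution trace:
1. `get_val()` enters try: `raise TypeError()` raises TypeError.
2. bare `except` matches → `return 25` sets pending return value 25.
3. Before returning, `finally: return 94` runs and overrides the pending return.
4. get_val() returns 94 → answer = 94.
Result: 94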